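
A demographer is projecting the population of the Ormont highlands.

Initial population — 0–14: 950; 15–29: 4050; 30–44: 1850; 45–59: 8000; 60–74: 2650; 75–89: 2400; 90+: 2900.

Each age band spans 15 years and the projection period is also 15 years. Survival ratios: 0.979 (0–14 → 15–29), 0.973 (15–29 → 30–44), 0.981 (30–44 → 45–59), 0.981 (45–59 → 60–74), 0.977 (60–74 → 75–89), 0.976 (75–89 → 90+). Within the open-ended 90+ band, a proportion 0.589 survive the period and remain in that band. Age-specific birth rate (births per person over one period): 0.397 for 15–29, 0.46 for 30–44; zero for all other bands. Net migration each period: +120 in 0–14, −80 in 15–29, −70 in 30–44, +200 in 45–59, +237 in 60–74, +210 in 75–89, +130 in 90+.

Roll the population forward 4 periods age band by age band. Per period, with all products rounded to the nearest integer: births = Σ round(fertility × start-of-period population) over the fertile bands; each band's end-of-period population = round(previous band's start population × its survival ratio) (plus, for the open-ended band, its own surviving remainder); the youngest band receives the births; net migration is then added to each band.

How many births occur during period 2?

2118

Call the groups 1 to 7, youngest first.
After projecting period 1:
Births: 4050 × 0.397 = 1608 ; 1850 × 0.46 = 851 → 2459
Group 2: 950 × 0.979 = 930
Group 3: 4050 × 0.973 = 3941
Group 4: 1850 × 0.981 = 1815
Group 5: 8000 × 0.981 = 7848
Group 6: 2650 × 0.977 = 2589
Group 7: 2400 × 0.976 + 2900 × 0.589 = 2342 + 1708 = 4050
Net migration: Group 1 + 120 → 2579; Group 2 − 80 → 850; Group 3 − 70 → 3871; Group 4 + 200 → 2015; Group 5 + 237 → 8085; Group 6 + 210 → 2799; Group 7 + 130 → 4180
Giving 2579 / 850 / 3871 / 2015 / 8085 / 2799 / 4180.
After projecting period 2:
Births: 850 × 0.397 = 337 ; 3871 × 0.46 = 1781 → 2118
Group 2: 2579 × 0.979 = 2525
Group 3: 850 × 0.973 = 827
Group 4: 3871 × 0.981 = 3797
Group 5: 2015 × 0.981 = 1977
Group 6: 8085 × 0.977 = 7899
Group 7: 2799 × 0.976 + 4180 × 0.589 = 2732 + 2462 = 5194
Net migration: Group 1 + 120 → 2238; Group 2 − 80 → 2445; Group 3 − 70 → 757; Group 4 + 200 → 3997; Group 5 + 237 → 2214; Group 6 + 210 → 8109; Group 7 + 130 → 5324
Giving 2238 / 2445 / 757 / 3997 / 2214 / 8109 / 5324.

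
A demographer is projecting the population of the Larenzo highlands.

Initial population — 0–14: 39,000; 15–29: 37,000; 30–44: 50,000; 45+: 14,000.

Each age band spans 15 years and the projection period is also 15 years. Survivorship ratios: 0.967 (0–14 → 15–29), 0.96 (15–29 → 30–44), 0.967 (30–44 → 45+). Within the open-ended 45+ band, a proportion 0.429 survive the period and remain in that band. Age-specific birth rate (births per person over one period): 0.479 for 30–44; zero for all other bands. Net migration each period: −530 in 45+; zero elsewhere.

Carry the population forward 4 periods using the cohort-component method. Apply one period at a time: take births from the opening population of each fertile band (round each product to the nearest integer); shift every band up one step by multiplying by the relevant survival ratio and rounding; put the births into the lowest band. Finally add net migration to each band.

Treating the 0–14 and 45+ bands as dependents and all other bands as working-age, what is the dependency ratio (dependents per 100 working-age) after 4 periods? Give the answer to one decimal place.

Let band 1 be 0–14 through band 4 = 45+.
Period 1:
Births: 50000 * 0.479 = 23950
Band 2: 39000 * 0.967 = 37713
Band 3: 37000 * 0.96 = 35520
Band 4: 50000 * 0.967 + 14000 * 0.429 = 48350 + 6006 = 54356
Net migration: Band 4 − 530 → 53826
Giving 23950 / 37713 / 35520 / 53826.
Period 2:
Births: 35520 * 0.479 = 17014
Band 2: 23950 * 0.967 = 23160
Band 3: 37713 * 0.96 = 36204
Band 4: 35520 * 0.967 + 53826 * 0.429 = 34348 + 23091 = 57439
Net migration: Band 4 − 530 → 56909
Giving 17014 / 23160 / 36204 / 56909.
Period 3:
Births: 36204 * 0.479 = 17342
Band 2: 17014 * 0.967 = 16453
Band 3: 23160 * 0.96 = 22234
Band 4: 36204 * 0.967 + 56909 * 0.429 = 35009 + 24414 = 59423
Net migration: Band 4 − 530 → 58893
Giving 17342 / 16453 / 22234 / 58893.
Period 4:
Births: 22234 * 0.479 = 10650
Band 2: 17342 * 0.967 = 16770
Band 3: 16453 * 0.96 = 15795
Band 4: 22234 * 0.967 + 58893 * 0.429 = 21500 + 25265 = 46765
Net migration: Band 4 − 530 → 46235
Giving 10650 / 16770 / 15795 / 46235.
Dependents (band 0–14 + band 45+) = 10650 + 46235 = 56885; working-age = 32565; ratio = 56885/32565 × 100 = 174.7

174.7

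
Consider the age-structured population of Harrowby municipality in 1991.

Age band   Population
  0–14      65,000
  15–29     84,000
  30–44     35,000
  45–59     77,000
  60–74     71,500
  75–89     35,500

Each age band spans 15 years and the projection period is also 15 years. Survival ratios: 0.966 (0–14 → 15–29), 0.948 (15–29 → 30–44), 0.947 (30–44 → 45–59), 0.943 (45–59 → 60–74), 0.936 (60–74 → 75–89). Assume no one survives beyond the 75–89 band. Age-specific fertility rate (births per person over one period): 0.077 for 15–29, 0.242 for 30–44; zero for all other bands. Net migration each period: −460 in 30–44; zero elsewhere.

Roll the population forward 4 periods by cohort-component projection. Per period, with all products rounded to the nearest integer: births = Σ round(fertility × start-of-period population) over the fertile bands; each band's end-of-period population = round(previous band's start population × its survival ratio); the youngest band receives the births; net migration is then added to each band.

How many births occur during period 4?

[period 1]
Births: 84000 × 0.077 = 6468, 35000 × 0.242 = 8470 → total 14938
15–29: 65000 × 0.966 = 62790
30–44: 84000 × 0.948 = 79632
45–59: 35000 × 0.947 = 33145
60–74: 77000 × 0.943 = 72611
75–89: 71500 × 0.936 = 66924
Net migration: 30–44 − 460 → 79172
→ [14938, 62790, 79172, 33145, 72611, 66924]
[period 2]
Births: 62790 × 0.077 = 4835, 79172 × 0.242 = 19160 → total 23995
15–29: 14938 × 0.966 = 14430
30–44: 62790 × 0.948 = 59525
45–59: 79172 × 0.947 = 74976
60–74: 33145 × 0.943 = 31256
75–89: 72611 × 0.936 = 67964
Net migration: 30–44 − 460 → 59065
→ [23995, 14430, 59065, 74976, 31256, 67964]
[period 3]
Births: 14430 × 0.077 = 1111, 59065 × 0.242 = 14294 → total 15405
15–29: 23995 × 0.966 = 23179
30–44: 14430 × 0.948 = 13680
45–59: 59065 × 0.947 = 55935
60–74: 74976 × 0.943 = 70702
75–89: 31256 × 0.936 = 29256
Net migration: 30–44 − 460 → 13220
→ [15405, 23179, 13220, 55935, 70702, 29256]
[period 4]
Births: 23179 × 0.077 = 1785, 13220 × 0.242 = 3199 → total 4984
15–29: 15405 × 0.966 = 14881
30–44: 23179 × 0.948 = 21974
45–59: 13220 × 0.947 = 12519
60–74: 55935 × 0.943 = 52747
75–89: 70702 × 0.936 = 66177
Net migration: 30–44 − 460 → 21514
→ [4984, 14881, 21514, 12519, 52747, 66177]

4984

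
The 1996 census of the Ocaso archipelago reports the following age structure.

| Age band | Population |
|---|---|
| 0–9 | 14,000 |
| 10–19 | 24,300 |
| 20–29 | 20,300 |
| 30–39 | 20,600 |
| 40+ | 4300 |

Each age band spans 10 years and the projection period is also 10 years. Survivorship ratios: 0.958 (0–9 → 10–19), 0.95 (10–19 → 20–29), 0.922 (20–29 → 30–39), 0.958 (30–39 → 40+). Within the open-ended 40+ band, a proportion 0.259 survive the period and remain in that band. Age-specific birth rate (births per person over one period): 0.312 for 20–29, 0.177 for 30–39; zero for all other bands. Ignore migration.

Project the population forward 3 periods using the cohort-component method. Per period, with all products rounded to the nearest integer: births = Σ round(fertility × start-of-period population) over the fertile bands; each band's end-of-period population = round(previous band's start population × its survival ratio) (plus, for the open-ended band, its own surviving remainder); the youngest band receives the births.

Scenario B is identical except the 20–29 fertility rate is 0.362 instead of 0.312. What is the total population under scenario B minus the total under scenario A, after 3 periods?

2666

Call the bands 1 to 5, youngest first.
— Period 1 —
Births: 20300 * 0.312 = 6334 ; 20600 * 0.177 = 3646 → 9980
Band 2: 14000 * 0.958 = 13412
Band 3: 24300 * 0.95 = 23085
Band 4: 20300 * 0.922 = 18717
Band 5: 20600 * 0.958 + 4300 * 0.259 = 19735 + 1114 = 20849
→ [9980, 13412, 23085, 18717, 20849]
— Period 2 —
Births: 23085 * 0.312 = 7203 ; 18717 * 0.177 = 3313 → 10516
Band 2: 9980 * 0.958 = 9561
Band 3: 13412 * 0.95 = 12741
Band 4: 23085 * 0.922 = 21284
Band 5: 18717 * 0.958 + 20849 * 0.259 = 17931 + 5400 = 23331
→ [10516, 9561, 12741, 21284, 23331]
— Period 3 —
Births: 12741 * 0.312 = 3975 ; 21284 * 0.177 = 3767 → 7742
Band 2: 10516 * 0.958 = 10074
Band 3: 9561 * 0.95 = 9083
Band 4: 12741 * 0.922 = 11747
Band 5: 21284 * 0.958 + 23331 * 0.259 = 20390 + 6043 = 26433
→ [7742, 10074, 9083, 11747, 26433]
Scenario A total after 3 periods: 65079
Scenario B projection —
— Period 1 —
Births: 20300 * 0.362 = 7349 ; 20600 * 0.177 = 3646 → 10995
Band 2: 14000 * 0.958 = 13412
Band 3: 24300 * 0.95 = 23085
Band 4: 20300 * 0.922 = 18717
Band 5: 20600 * 0.958 + 4300 * 0.259 = 19735 + 1114 = 20849
→ [10995, 13412, 23085, 18717, 20849]
— Period 2 —
Births: 23085 * 0.362 = 8357 ; 18717 * 0.177 = 3313 → 11670
Band 2: 10995 * 0.958 = 10533
Band 3: 13412 * 0.95 = 12741
Band 4: 23085 * 0.922 = 21284
Band 5: 18717 * 0.958 + 20849 * 0.259 = 17931 + 5400 = 23331
→ [11670, 10533, 12741, 21284, 23331]
— Period 3 —
Births: 12741 * 0.362 = 4612 ; 21284 * 0.177 = 3767 → 8379
Band 2: 11670 * 0.958 = 11180
Band 3: 10533 * 0.95 = 10006
Band 4: 12741 * 0.922 = 11747
Band 5: 21284 * 0.958 + 23331 * 0.259 = 20390 + 6043 = 26433
→ [8379, 11180, 10006, 11747, 26433]
Scenario B total after 3 periods: 67745
Difference B − A = 67745 − 65079 = 2666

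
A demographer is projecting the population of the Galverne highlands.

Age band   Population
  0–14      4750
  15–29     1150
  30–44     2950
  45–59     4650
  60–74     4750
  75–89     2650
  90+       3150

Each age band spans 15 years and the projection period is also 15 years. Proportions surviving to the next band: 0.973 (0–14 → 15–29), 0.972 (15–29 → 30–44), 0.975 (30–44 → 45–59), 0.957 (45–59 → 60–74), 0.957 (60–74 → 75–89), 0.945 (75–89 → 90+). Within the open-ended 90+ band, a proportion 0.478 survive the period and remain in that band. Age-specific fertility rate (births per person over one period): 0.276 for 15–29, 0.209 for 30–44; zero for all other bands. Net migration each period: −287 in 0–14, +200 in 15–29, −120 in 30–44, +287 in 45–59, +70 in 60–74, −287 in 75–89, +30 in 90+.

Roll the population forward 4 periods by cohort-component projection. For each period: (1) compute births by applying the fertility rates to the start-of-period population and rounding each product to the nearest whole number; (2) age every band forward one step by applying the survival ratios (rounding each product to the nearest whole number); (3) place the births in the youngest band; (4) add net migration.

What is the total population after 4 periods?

— Period 1 —
Births: 1150 * 0.276 = 317 ; 2950 * 0.209 = 617 — total 934
15–29: 4750 * 0.973 = 4622
30–44: 1150 * 0.972 = 1118
45–59: 2950 * 0.975 = 2876
60–74: 4650 * 0.957 = 4450
75–89: 4750 * 0.957 = 4546
90+: 2650 * 0.945 + 3150 * 0.478 = 2504 + 1506 = 4010
Net migration: 0–14 − 287 → 647; 15–29 + 200 → 4822; 30–44 − 120 → 998; 45–59 + 287 → 3163; 60–74 + 70 → 4520; 75–89 − 287 → 4259; 90+ + 30 → 4040
Giving 647 / 4822 / 998 / 3163 / 4520 / 4259 / 4040.
— Period 2 —
Births: 4822 * 0.276 = 1331 ; 998 * 0.209 = 209 — total 1540
15–29: 647 * 0.973 = 630
30–44: 4822 * 0.972 = 4687
45–59: 998 * 0.975 = 973
60–74: 3163 * 0.957 = 3027
75–89: 4520 * 0.957 = 4326
90+: 4259 * 0.945 + 4040 * 0.478 = 4025 + 1931 = 5956
Net migration: 0–14 − 287 → 1253; 15–29 + 200 → 830; 30–44 − 120 → 4567; 45–59 + 287 → 1260; 60–74 + 70 → 3097; 75–89 − 287 → 4039; 90+ + 30 → 5986
Giving 1253 / 830 / 4567 / 1260 / 3097 / 4039 / 5986.
— Period 3 —
Births: 830 * 0.276 = 229 ; 4567 * 0.209 = 955 — total 1184
15–29: 1253 * 0.973 = 1219
30–44: 830 * 0.972 = 807
45–59: 4567 * 0.975 = 4453
60–74: 1260 * 0.957 = 1206
75–89: 3097 * 0.957 = 2964
90+: 4039 * 0.945 + 5986 * 0.478 = 3817 + 2861 = 6678
Net migration: 0–14 − 287 → 897; 15–29 + 200 → 1419; 30–44 − 120 → 687; 45–59 + 287 → 4740; 60–74 + 70 → 1276; 75–89 − 287 → 2677; 90+ + 30 → 6708
Giving 897 / 1419 / 687 / 4740 / 1276 / 2677 / 6708.
— Period 4 —
Births: 1419 * 0.276 = 392 ; 687 * 0.209 = 144 — total 536
15–29: 897 * 0.973 = 873
30–44: 1419 * 0.972 = 1379
45–59: 687 * 0.975 = 670
60–74: 4740 * 0.957 = 4536
75–89: 1276 * 0.957 = 1221
90+: 2677 * 0.945 + 6708 * 0.478 = 2530 + 3206 = 5736
Net migration: 0–14 − 287 → 249; 15–29 + 200 → 1073; 30–44 − 120 → 1259; 45–59 + 287 → 957; 60–74 + 70 → 4606; 75–89 − 287 → 934; 90+ + 30 → 5766
Giving 249 / 1073 / 1259 / 957 / 4606 / 934 / 5766.
Total after period 4: 249 + 1073 + 1259 + 957 + 4606 + 934 + 5766 = 14844

14844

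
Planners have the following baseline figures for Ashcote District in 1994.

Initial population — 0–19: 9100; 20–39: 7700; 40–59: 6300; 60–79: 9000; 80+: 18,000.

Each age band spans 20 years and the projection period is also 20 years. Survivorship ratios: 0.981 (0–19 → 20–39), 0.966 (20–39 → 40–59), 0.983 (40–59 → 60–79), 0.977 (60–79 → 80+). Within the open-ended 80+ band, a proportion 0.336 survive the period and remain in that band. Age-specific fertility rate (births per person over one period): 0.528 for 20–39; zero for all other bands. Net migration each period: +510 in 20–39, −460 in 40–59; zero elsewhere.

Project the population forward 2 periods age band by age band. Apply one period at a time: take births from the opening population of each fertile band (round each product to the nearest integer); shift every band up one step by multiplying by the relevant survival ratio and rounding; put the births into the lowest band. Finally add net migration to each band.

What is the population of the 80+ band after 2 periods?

Call the groups 1 to 5, youngest first.
Period 1:
Births: 7700 * 0.528 = 4066
Group 2: 9100 * 0.981 = 8927
Group 3: 7700 * 0.966 = 7438
Group 4: 6300 * 0.983 = 6193
Group 5: 9000 * 0.977 + 18000 * 0.336 = 8793 + 6048 = 14841
Net migration: Group 2 + 510 → 9437; Group 3 − 460 → 6978
End of period: [4066, 9437, 6978, 6193, 14841]
Period 2:
Births: 9437 * 0.528 = 4983
Group 2: 4066 * 0.981 = 3989
Group 3: 9437 * 0.966 = 9116
Group 4: 6978 * 0.983 = 6859
Group 5: 6193 * 0.977 + 14841 * 0.336 = 6051 + 4987 = 11038
Net migration: Group 2 + 510 → 4499; Group 3 − 460 → 8656
End of period: [4983, 4499, 8656, 6859, 11038]

11038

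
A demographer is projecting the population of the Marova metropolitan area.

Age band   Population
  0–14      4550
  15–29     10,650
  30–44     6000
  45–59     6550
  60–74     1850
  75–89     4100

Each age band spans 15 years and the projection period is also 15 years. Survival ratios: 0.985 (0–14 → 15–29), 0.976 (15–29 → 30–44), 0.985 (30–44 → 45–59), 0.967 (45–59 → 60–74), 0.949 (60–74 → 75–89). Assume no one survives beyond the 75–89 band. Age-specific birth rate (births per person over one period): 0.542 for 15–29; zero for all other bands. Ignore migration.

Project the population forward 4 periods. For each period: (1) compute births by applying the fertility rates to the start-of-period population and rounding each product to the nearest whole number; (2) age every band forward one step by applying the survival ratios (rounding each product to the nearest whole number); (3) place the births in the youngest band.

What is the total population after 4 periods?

25695

— Period 1 —
Births: 10650 * 0.542 = 5772
15–29: 4550 * 0.985 = 4482
30–44: 10650 * 0.976 = 10394
45–59: 6000 * 0.985 = 5910
60–74: 6550 * 0.967 = 6334
75–89: 1850 * 0.949 = 1756
End of period: [5772, 4482, 10394, 5910, 6334, 1756]
— Period 2 —
Births: 4482 * 0.542 = 2429
15–29: 5772 * 0.985 = 5685
30–44: 4482 * 0.976 = 4374
45–59: 10394 * 0.985 = 10238
60–74: 5910 * 0.967 = 5715
75–89: 6334 * 0.949 = 6011
End of period: [2429, 5685, 4374, 10238, 5715, 6011]
— Period 3 —
Births: 5685 * 0.542 = 3081
15–29: 2429 * 0.985 = 2393
30–44: 5685 * 0.976 = 5549
45–59: 4374 * 0.985 = 4308
60–74: 10238 * 0.967 = 9900
75–89: 5715 * 0.949 = 5424
End of period: [3081, 2393, 5549, 4308, 9900, 5424]
— Period 4 —
Births: 2393 * 0.542 = 1297
15–29: 3081 * 0.985 = 3035
30–44: 2393 * 0.976 = 2336
45–59: 5549 * 0.985 = 5466
60–74: 4308 * 0.967 = 4166
75–89: 9900 * 0.949 = 9395
End of period: [1297, 3035, 2336, 5466, 4166, 9395]
Total after period 4: 1297 + 3035 + 2336 + 5466 + 4166 + 9395 = 25695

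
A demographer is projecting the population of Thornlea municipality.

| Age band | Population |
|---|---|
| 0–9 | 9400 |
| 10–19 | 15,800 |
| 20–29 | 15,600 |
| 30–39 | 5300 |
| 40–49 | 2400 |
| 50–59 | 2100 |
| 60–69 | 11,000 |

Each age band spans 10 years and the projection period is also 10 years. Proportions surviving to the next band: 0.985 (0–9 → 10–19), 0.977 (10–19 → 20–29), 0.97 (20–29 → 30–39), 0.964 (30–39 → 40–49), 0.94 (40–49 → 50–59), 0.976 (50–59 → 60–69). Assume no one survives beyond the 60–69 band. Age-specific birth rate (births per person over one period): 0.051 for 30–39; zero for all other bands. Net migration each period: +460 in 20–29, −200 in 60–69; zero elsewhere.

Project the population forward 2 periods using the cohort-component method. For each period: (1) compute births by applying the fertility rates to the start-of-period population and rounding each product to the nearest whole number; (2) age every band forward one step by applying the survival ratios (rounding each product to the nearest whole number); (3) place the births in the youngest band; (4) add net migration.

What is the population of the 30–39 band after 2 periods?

15420

Let band 1 be 0–9 through band 7 = 60–69.
— Period 1 —
Births: 5300 * 0.051 = 270
Band 2: 9400 * 0.985 = 9259
Band 3: 15800 * 0.977 = 15437
Band 4: 15600 * 0.97 = 15132
Band 5: 5300 * 0.964 = 5109
Band 6: 2400 * 0.94 = 2256
Band 7: 2100 * 0.976 = 2050
Net migration: Band 3 + 460 → 15897; Band 7 − 200 → 1850
End of period: [270, 9259, 15897, 15132, 5109, 2256, 1850]
— Period 2 —
Births: 15132 * 0.051 = 772
Band 2: 270 * 0.985 = 266
Band 3: 9259 * 0.977 = 9046
Band 4: 15897 * 0.97 = 15420
Band 5: 15132 * 0.964 = 14587
Band 6: 5109 * 0.94 = 4802
Band 7: 2256 * 0.976 = 2202
Net migration: Band 3 + 460 → 9506; Band 7 − 200 → 2002
End of period: [772, 266, 9506, 15420, 14587, 4802, 2002]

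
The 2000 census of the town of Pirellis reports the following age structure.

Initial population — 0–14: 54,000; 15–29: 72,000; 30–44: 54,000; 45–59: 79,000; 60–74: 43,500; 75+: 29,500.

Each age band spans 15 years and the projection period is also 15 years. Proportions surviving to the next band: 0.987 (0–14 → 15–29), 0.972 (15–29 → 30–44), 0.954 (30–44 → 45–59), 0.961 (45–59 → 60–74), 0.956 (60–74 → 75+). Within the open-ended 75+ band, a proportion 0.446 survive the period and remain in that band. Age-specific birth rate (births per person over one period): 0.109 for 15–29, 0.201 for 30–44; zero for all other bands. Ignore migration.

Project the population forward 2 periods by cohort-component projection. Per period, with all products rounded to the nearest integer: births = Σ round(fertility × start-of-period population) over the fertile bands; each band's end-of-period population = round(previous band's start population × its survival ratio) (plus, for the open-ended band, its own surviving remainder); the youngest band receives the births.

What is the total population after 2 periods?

303407

Numbering the bands 1..6 from youngest to oldest:
— Period 1 —
Births: 72000 * 0.109 = 7848  |  54000 * 0.201 = 10854 ⇒ total 18702
Band 2: 54000 * 0.987 = 53298
Band 3: 72000 * 0.972 = 69984
Band 4: 54000 * 0.954 = 51516
Band 5: 79000 * 0.961 = 75919
Band 6: 43500 * 0.956 + 29500 * 0.446 = 41586 + 13157 = 54743
End of period: [18702, 53298, 69984, 51516, 75919, 54743]
— Period 2 —
Births: 53298 * 0.109 = 5809  |  69984 * 0.201 = 14067 ⇒ total 19876
Band 2: 18702 * 0.987 = 18459
Band 3: 53298 * 0.972 = 51806
Band 4: 69984 * 0.954 = 66765
Band 5: 51516 * 0.961 = 49507
Band 6: 75919 * 0.956 + 54743 * 0.446 = 72579 + 24415 = 96994
End of period: [19876, 18459, 51806, 66765, 49507, 96994]
Total after period 2: 19876 + 18459 + 51806 + 66765 + 49507 + 96994 = 303407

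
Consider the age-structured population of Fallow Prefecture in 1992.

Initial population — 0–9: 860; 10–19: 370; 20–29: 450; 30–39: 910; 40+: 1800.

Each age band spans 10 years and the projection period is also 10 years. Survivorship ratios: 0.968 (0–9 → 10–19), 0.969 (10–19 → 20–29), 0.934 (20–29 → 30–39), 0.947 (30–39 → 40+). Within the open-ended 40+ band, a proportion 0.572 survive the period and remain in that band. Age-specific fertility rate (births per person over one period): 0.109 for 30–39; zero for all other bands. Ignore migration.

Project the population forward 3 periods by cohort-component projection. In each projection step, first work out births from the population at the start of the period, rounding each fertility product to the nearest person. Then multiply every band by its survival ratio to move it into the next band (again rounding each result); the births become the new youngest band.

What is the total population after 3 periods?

2092

Period 1.
Births: 910 × 0.109 = 99
10–19: 860 × 0.968 = 832
20–29: 370 × 0.969 = 359
30–39: 450 × 0.934 = 420
40+: 910 × 0.947 + 1800 × 0.572 = 862 + 1030 = 1892
Giving 99 / 832 / 359 / 420 / 1892.
Period 2.
Births: 420 × 0.109 = 46
10–19: 99 × 0.968 = 96
20–29: 832 × 0.969 = 806
30–39: 359 × 0.934 = 335
40+: 420 × 0.947 + 1892 × 0.572 = 398 + 1082 = 1480
Giving 46 / 96 / 806 / 335 / 1480.
Period 3.
Births: 335 × 0.109 = 37
10–19: 46 × 0.968 = 45
20–29: 96 × 0.969 = 93
30–39: 806 × 0.934 = 753
40+: 335 × 0.947 + 1480 × 0.572 = 317 + 847 = 1164
Giving 37 / 45 / 93 / 753 / 1164.
Total after period 3: 37 + 45 + 93 + 753 + 1164 = 2092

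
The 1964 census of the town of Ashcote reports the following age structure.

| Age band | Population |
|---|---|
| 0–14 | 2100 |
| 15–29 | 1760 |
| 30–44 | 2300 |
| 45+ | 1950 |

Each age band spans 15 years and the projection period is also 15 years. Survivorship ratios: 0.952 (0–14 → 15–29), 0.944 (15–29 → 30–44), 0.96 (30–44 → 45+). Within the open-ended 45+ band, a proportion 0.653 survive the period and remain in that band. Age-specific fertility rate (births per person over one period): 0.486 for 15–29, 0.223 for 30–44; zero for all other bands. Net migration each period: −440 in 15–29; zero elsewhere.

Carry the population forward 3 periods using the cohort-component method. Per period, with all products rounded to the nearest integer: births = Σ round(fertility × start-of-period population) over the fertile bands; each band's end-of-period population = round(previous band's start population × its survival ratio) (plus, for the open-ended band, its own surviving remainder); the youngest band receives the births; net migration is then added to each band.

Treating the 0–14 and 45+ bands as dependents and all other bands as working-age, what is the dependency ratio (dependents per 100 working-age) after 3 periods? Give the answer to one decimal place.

Let group 1 be 0–14 through group 4 = 45+.
Period 1.
Births: 1760 × 0.486 = 855 ; 2300 × 0.223 = 513 ⇒ total 1368
Group 2: 2100 × 0.952 = 1999
Group 3: 1760 × 0.944 = 1661
Group 4: 2300 × 0.96 + 1950 × 0.653 = 2208 + 1273 = 3481
Net migration: Group 2 − 440 → 1559
Population now: 0–14=1368, 15–29=1559, 30–44=1661, 45+=3481
Period 2.
Births: 1559 × 0.486 = 758 ; 1661 × 0.223 = 370 ⇒ total 1128
Group 2: 1368 × 0.952 = 1302
Group 3: 1559 × 0.944 = 1472
Group 4: 1661 × 0.96 + 3481 × 0.653 = 1595 + 2273 = 3868
Net migration: Group 2 − 440 → 862
Population now: 0–14=1128, 15–29=862, 30–44=1472, 45+=3868
Period 3.
Births: 862 × 0.486 = 419 ; 1472 × 0.223 = 328 ⇒ total 747
Group 2: 1128 × 0.952 = 1074
Group 3: 862 × 0.944 = 814
Group 4: 1472 × 0.96 + 3868 × 0.653 = 1413 + 2526 = 3939
Net migration: Group 2 − 440 → 634
Population now: 0–14=747, 15–29=634, 30–44=814, 45+=3939
Dependents (band 0–14 + band 45+) = 747 + 3939 = 4686; working-age = 1448; ratio = 4686/1448 × 100 = 323.6

323.6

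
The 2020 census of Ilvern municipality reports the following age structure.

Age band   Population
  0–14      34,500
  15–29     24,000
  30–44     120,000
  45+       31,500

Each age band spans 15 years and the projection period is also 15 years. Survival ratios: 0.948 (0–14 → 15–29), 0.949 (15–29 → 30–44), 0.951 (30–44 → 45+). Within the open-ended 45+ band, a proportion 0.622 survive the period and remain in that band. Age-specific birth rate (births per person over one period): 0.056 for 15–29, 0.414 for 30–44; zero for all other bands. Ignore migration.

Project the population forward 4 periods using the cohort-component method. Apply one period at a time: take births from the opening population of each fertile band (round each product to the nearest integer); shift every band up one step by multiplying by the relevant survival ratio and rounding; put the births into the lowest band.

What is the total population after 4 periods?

Call the bands 1 to 4, youngest first.
— Period 1 —
Births: 24000 * 0.056 = 1344, 120000 * 0.414 = 49680 — total 51024
Band 2: 34500 * 0.948 = 32706
Band 3: 24000 * 0.949 = 22776
Band 4: 120000 * 0.951 + 31500 * 0.622 = 114120 + 19593 = 133713
Population now: 0–14=51024, 15–29=32706, 30–44=22776, 45+=133713
— Period 2 —
Births: 32706 * 0.056 = 1832, 22776 * 0.414 = 9429 — total 11261
Band 2: 51024 * 0.948 = 48371
Band 3: 32706 * 0.949 = 31038
Band 4: 22776 * 0.951 + 133713 * 0.622 = 21660 + 83169 = 104829
Population now: 0–14=11261, 15–29=48371, 30–44=31038, 45+=104829
— Period 3 —
Births: 48371 * 0.056 = 2709, 31038 * 0.414 = 12850 — total 15559
Band 2: 11261 * 0.948 = 10675
Band 3: 48371 * 0.949 = 45904
Band 4: 31038 * 0.951 + 104829 * 0.622 = 29517 + 65204 = 94721
Population now: 0–14=15559, 15–29=10675, 30–44=45904, 45+=94721
— Period 4 —
Births: 10675 * 0.056 = 598, 45904 * 0.414 = 19004 — total 19602
Band 2: 15559 * 0.948 = 14750
Band 3: 10675 * 0.949 = 10131
Band 4: 45904 * 0.951 + 94721 * 0.622 = 43655 + 58916 = 102571
Population now: 0–14=19602, 15–29=14750, 30–44=10131, 45+=102571
Total after period 4: 19602 + 14750 + 10131 + 102571 = 147054

147054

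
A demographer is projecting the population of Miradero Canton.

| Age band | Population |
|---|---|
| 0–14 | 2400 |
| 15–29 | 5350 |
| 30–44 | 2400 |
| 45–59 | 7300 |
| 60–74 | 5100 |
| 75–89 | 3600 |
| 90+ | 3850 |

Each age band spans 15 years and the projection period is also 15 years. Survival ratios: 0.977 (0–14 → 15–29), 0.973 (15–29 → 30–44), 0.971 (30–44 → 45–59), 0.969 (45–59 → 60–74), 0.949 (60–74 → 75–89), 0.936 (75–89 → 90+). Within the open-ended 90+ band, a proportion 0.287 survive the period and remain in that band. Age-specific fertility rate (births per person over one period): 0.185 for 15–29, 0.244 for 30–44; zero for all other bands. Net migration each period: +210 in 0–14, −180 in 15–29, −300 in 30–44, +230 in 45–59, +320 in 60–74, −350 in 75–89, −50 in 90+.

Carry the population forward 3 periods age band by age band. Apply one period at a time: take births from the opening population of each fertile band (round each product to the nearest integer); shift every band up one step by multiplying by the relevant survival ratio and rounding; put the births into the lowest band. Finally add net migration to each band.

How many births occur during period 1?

1576

Period 1:
Births: 5350 * 0.185 = 990, 2400 * 0.244 = 586 — total 1576
15–29: 2400 * 0.977 = 2345
30–44: 5350 * 0.973 = 5206
45–59: 2400 * 0.971 = 2330
60–74: 7300 * 0.969 = 7074
75–89: 5100 * 0.949 = 4840
90+: 3600 * 0.936 + 3850 * 0.287 = 3370 + 1105 = 4475
Net migration: 0–14 + 210 → 1786; 15–29 − 180 → 2165; 30–44 − 300 → 4906; 45–59 + 230 → 2560; 60–74 + 320 → 7394; 75–89 − 350 → 4490; 90+ − 50 → 4425
Population now: 0–14=1786, 15–29=2165, 30–44=4906, 45–59=2560, 60–74=7394, 75–89=4490, 90+=4425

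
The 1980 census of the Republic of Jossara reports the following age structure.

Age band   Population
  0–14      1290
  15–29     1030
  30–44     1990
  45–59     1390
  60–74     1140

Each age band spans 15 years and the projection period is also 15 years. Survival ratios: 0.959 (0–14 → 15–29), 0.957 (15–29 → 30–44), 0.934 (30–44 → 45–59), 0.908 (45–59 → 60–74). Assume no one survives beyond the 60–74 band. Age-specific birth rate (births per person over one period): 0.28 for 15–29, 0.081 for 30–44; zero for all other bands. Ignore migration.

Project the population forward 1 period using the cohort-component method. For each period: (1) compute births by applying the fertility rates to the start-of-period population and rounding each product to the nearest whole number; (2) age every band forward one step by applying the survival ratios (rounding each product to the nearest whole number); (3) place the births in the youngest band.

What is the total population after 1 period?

5793

Let group 1 be 0–14 through group 5 = 60–74.
Period 1:
Births: 1030 * 0.28 = 288  |  1990 * 0.081 = 161 ⇒ total 449
Group 2: 1290 * 0.959 = 1237
Group 3: 1030 * 0.957 = 986
Group 4: 1990 * 0.934 = 1859
Group 5: 1390 * 0.908 = 1262
End of period: [449, 1237, 986, 1859, 1262]
Total after period 1: 449 + 1237 + 986 + 1859 + 1262 = 5793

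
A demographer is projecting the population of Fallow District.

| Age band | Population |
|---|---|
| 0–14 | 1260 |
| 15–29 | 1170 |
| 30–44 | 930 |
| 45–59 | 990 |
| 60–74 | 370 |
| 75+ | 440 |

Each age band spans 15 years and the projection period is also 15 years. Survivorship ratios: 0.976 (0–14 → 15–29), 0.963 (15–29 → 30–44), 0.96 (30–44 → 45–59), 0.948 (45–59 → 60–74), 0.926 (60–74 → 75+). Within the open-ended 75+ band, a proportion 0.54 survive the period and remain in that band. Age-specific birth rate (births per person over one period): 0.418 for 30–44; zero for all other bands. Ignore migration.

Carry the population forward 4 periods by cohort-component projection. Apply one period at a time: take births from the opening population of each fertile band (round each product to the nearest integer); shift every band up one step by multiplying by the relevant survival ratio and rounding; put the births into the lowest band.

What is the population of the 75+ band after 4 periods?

1718

After projecting period 1:
Births: 930 × 0.418 = 389
15–29: 1260 × 0.976 = 1230
30–44: 1170 × 0.963 = 1127
45–59: 930 × 0.96 = 893
60–74: 990 × 0.948 = 939
75+: 370 × 0.926 + 440 × 0.54 = 343 + 238 = 581
End of period: [389, 1230, 1127, 893, 939, 581]
After projecting period 2:
Births: 1127 × 0.418 = 471
15–29: 389 × 0.976 = 380
30–44: 1230 × 0.963 = 1184
45–59: 1127 × 0.96 = 1082
60–74: 893 × 0.948 = 847
75+: 939 × 0.926 + 581 × 0.54 = 870 + 314 = 1184
End of period: [471, 380, 1184, 1082, 847, 1184]
After projecting period 3:
Births: 1184 × 0.418 = 495
15–29: 471 × 0.976 = 460
30–44: 380 × 0.963 = 366
45–59: 1184 × 0.96 = 1137
60–74: 1082 × 0.948 = 1026
75+: 847 × 0.926 + 1184 × 0.54 = 784 + 639 = 1423
End of period: [495, 460, 366, 1137, 1026, 1423]
After projecting period 4:
Births: 366 × 0.418 = 153
15–29: 495 × 0.976 = 483
30–44: 460 × 0.963 = 443
45–59: 366 × 0.96 = 351
60–74: 1137 × 0.948 = 1078
75+: 1026 × 0.926 + 1423 × 0.54 = 950 + 768 = 1718
End of period: [153, 483, 443, 351, 1078, 1718]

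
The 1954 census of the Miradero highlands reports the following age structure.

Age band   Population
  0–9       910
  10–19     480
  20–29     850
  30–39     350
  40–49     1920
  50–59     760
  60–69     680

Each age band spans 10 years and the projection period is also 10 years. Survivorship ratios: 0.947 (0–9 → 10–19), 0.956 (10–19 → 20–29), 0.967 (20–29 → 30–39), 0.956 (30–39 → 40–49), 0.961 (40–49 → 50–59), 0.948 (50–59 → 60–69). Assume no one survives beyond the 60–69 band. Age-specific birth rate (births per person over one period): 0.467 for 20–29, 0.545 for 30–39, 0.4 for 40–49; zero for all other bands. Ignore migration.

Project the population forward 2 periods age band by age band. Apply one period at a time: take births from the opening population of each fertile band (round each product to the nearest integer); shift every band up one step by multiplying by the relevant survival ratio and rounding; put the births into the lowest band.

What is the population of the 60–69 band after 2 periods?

1749

After projecting period 1:
Births: 850 × 0.467 = 397  |  350 × 0.545 = 191  |  1920 × 0.4 = 768 → total 1356
10–19: 910 × 0.947 = 862
20–29: 480 × 0.956 = 459
30–39: 850 × 0.967 = 822
40–49: 350 × 0.956 = 335
50–59: 1920 × 0.961 = 1845
60–69: 760 × 0.948 = 720
Population now: 0–9=1356, 10–19=862, 20–29=459, 30–39=822, 40–49=335, 50–59=1845, 60–69=720
After projecting period 2:
Births: 459 × 0.467 = 214  |  822 × 0.545 = 448  |  335 × 0.4 = 134 → total 796
10–19: 1356 × 0.947 = 1284
20–29: 862 × 0.956 = 824
30–39: 459 × 0.967 = 444
40–49: 822 × 0.956 = 786
50–59: 335 × 0.961 = 322
60–69: 1845 × 0.948 = 1749
Population now: 0–9=796, 10–19=1284, 20–29=824, 30–39=444, 40–49=786, 50–59=322, 60–69=1749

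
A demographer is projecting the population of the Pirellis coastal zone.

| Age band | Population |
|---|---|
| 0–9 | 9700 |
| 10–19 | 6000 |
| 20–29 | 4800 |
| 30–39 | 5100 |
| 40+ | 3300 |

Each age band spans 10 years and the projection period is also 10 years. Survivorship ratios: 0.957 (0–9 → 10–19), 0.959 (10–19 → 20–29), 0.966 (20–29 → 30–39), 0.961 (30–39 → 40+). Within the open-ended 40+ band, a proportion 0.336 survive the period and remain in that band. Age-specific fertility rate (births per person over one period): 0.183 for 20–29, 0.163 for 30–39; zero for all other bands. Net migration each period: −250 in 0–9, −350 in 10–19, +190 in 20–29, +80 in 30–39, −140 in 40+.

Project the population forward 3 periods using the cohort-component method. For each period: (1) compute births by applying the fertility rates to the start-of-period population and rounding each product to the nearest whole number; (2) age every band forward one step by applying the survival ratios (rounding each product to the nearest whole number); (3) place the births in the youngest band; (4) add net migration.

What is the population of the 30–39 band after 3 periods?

(Groups numbered youngest = 1 to oldest = 5.)
Period 1.
Births: 4800 × 0.183 = 878 ; 5100 × 0.163 = 831 → total 1709
Group 2: 9700 × 0.957 = 9283
Group 3: 6000 × 0.959 = 5754
Group 4: 4800 × 0.966 = 4637
Group 5: 5100 × 0.961 + 3300 × 0.336 = 4901 + 1109 = 6010
Net migration: Group 1 − 250 → 1459; Group 2 − 350 → 8933; Group 3 + 190 → 5944; Group 4 + 80 → 4717; Group 5 − 140 → 5870
→ [1459, 8933, 5944, 4717, 5870]
Period 2.
Births: 5944 × 0.183 = 1088 ; 4717 × 0.163 = 769 → total 1857
Group 2: 1459 × 0.957 = 1396
Group 3: 8933 × 0.959 = 8567
Group 4: 5944 × 0.966 = 5742
Group 5: 4717 × 0.961 + 5870 × 0.336 = 4533 + 1972 = 6505
Net migration: Group 1 − 250 → 1607; Group 2 − 350 → 1046; Group 3 + 190 → 8757; Group 4 + 80 → 5822; Group 5 − 140 → 6365
→ [1607, 1046, 8757, 5822, 6365]
Period 3.
Births: 8757 × 0.183 = 1603 ; 5822 × 0.163 = 949 → total 2552
Group 2: 1607 × 0.957 = 1538
Group 3: 1046 × 0.959 = 1003
Group 4: 8757 × 0.966 = 8459
Group 5: 5822 × 0.961 + 6365 × 0.336 = 5595 + 2139 = 7734
Net migration: Group 1 − 250 → 2302; Group 2 − 350 → 1188; Group 3 + 190 → 1193; Group 4 + 80 → 8539; Group 5 − 140 → 7594
→ [2302, 1188, 1193, 8539, 7594]

8539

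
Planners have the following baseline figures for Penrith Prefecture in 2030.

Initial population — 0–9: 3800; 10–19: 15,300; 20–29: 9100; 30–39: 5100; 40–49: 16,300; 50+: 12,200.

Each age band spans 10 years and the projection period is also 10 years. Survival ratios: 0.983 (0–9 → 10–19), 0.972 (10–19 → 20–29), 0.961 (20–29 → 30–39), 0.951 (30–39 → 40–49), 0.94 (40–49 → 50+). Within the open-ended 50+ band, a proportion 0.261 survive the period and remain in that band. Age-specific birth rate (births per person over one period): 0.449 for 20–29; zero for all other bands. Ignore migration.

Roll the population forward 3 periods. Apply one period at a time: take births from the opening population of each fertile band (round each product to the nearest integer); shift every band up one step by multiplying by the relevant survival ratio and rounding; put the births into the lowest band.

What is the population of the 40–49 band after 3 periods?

Call the groups 1 to 6, youngest first.
After projecting period 1:
Births: 9100 × 0.449 = 4086
Group 2: 3800 × 0.983 = 3735
Group 3: 15300 × 0.972 = 14872
Group 4: 9100 × 0.961 = 8745
Group 5: 5100 × 0.951 = 4850
Group 6: 16300 × 0.94 + 12200 × 0.261 = 15322 + 3184 = 18506
Population now: 0–9=4086, 10–19=3735, 20–29=14872, 30–39=8745, 40–49=4850, 50+=18506
After projecting period 2:
Births: 14872 × 0.449 = 6678
Group 2: 4086 × 0.983 = 4017
Group 3: 3735 × 0.972 = 3630
Group 4: 14872 × 0.961 = 14292
Group 5: 8745 × 0.951 = 8316
Group 6: 4850 × 0.94 + 18506 × 0.261 = 4559 + 4830 = 9389
Population now: 0–9=6678, 10–19=4017, 20–29=3630, 30–39=14292, 40–49=8316, 50+=9389
After projecting period 3:
Births: 3630 × 0.449 = 1630
Group 2: 6678 × 0.983 = 6564
Group 3: 4017 × 0.972 = 3905
Group 4: 3630 × 0.961 = 3488
Group 5: 14292 × 0.951 = 13592
Group 6: 8316 × 0.94 + 9389 × 0.261 = 7817 + 2451 = 10268
Population now: 0–9=1630, 10–19=6564, 20–29=3905, 30–39=3488, 40–49=13592, 50+=10268

13592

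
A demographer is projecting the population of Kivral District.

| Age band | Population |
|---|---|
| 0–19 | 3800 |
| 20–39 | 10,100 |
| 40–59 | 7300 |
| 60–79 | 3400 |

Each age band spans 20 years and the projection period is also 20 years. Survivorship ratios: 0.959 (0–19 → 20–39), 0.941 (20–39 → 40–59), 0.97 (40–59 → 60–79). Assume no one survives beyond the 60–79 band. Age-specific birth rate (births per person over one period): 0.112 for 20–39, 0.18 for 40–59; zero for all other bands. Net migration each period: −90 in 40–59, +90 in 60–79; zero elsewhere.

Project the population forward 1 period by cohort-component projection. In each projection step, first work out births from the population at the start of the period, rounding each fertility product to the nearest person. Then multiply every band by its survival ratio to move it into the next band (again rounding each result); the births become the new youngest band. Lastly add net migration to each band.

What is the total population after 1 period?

22674

(Bands numbered youngest = 1 to oldest = 4.)
Period 1:
Births: 10100 * 0.112 = 1131  |  7300 * 0.18 = 1314 → 2445
Band 2: 3800 * 0.959 = 3644
Band 3: 10100 * 0.941 = 9504
Band 4: 7300 * 0.97 = 7081
Net migration: Band 3 − 90 → 9414; Band 4 + 90 → 7171
Population now: 0–19=2445, 20–39=3644, 40–59=9414, 60–79=7171
Total after period 1: 2445 + 3644 + 9414 + 7171 = 22674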